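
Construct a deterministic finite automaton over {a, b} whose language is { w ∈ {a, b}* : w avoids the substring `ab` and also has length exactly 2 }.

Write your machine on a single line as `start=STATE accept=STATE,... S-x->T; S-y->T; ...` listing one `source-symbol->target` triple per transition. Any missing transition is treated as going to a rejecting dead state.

Handle the two conditions separately and then intersect. One (3 states) tracks partial matches of the forbidden pattern `ab`; the other (4 states) tracks the input length, saturating at 3. Each combined state is a pair, one component from each; accept when both components accept.
        a   b  
>  q0   q1  q2 
   q1   q3  q4 
   q2   q3  q5 
 * q3   q6  q7 
   q4   q7  q7 
 * q5   q6  q8 
   q6   q6  q7 
   q7   q7  q7 
   q8   q6  q8 
(> = start, * = accepting)

start=q0; accept=q3,q5; q0-a->q1; q0-b->q2; q1-a->q3; q1-b->q4; q2-a->q3; q2-b->q5; q3-a->q6; q3-b->q7; q4-a->q7; q4-b->q7; q5-a->q6; q5-b->q8; q6-a->q6; q6-b->q7; q7-a->q7; q7-b->q7; q8-a->q6; q8-b->q8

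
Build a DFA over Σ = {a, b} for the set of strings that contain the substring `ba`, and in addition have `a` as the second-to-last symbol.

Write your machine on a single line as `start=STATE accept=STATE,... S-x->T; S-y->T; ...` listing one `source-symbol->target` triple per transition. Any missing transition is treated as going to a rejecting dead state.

start=q0; accept=q7,q8; q0-a->q1; q0-b->q2; q1-a->q3; q1-b->q4; q2-a->q5; q2-b->q6; q3-a->q3; q3-b->q4; q4-a->q5; q4-b->q6; q5-a->q7; q5-b->q8; q6-a->q5; q6-b->q6; q7-a->q7; q7-b->q8; q8-a->q5; q8-b->q9; q9-a->q5; q9-b->q9

Handle the two conditions separately and then intersect. One (3 states) tracks whether and how much of `ba` has been seen; the other (7 states) tracks the last 2 symbols read. Each combined state is a pair, one component from each; accept when both components accept.
        a   b  
>  q0   q1  q2 
   q1   q3  q4 
   q2   q5  q6 
   q3   q3  q4 
   q4   q5  q6 
   q5   q7  q8 
   q6   q5  q6 
 * q7   q7  q8 
 * q8   q5  q9 
   q9   q5  q9 
(> = start, * = accepting)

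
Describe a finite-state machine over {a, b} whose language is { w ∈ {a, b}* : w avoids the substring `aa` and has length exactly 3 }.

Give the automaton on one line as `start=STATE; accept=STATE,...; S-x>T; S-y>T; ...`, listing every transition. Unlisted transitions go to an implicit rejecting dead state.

Handle the two conditions separately and then intersect. The first has 3 states tracking partial matches of the forbidden pattern `aa`; the second has 5 states tracking the input length, saturating at 4. A product state is a pair (one from each), accepting exactly when both do. After merging equivalent states the machine shrinks.
7 states suffice.
        a   b  
>  S0   S1  S2 
   S1   S3  S4 
   S2   S5  S4 
   S3   S3  S3 
   S4   S6  S6 
   S5   S3  S6 
 * S6   S3  S3 
(> = start, * = accepting)

start=S0; accept=S6; S0-a>S1; S0-b>S2; S1-a>S3; S1-b>S4; S2-a>S5; S2-b>S4; S3-a>S3; S3-b>S3; S4-a>S6; S4-b>S6; S5-a>S3; S5-b>S6; S6-a>S3; S6-b>S3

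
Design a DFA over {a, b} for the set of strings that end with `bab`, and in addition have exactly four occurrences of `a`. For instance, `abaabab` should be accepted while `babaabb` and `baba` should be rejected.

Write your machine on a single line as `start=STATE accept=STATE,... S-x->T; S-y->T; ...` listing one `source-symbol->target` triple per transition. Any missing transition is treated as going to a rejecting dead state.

start=q0; accept=q20; q0-a->q1; q0-b->q2; q1-a->q3; q1-b->q4; q2-a->q5; q2-b->q2; q3-a->q6; q3-b->q7; q4-a->q8; q4-b->q4; q5-a->q3; q5-b->q9; q6-a->q10; q6-b->q11; q7-a->q12; q7-b->q7; q8-a->q6; q8-b->q13; q9-a->q8; q9-b->q4; q10-a->q14; q10-b->q15; q11-a->q16; q11-b->q11; q12-a->q10; q12-b->q17; q13-a->q12; q13-b->q7; q14-a->q14; q14-b->q18; q15-a->q19; q15-b->q15; q16-a->q14; q16-b->q20; q17-a->q16; q17-b->q11; q18-a->q19; q18-b->q18; q19-a->q14; q19-b->q21; q20-a->q19; q20-b->q15; q21-a->q19; q21-b->q18

Run two small machines in parallel and take their product. The first has 4 states tracking how much of the suffix `bab` has currently been matched; the second has 6 states tracking the count of `a`s, saturating at 5. A product state is a pair (one from each), accepting exactly when both do.
22 states suffice.
          a    b  
>  q0     q1   q2 
   q1     q3   q4 
   q2     q5   q2 
   q3     q6   q7 
   q4     q8   q4 
   q5     q3   q9 
   q6    q10  q11 
   q7    q12   q7 
   q8     q6  q13 
   q9     q8   q4 
   q10   q14  q15 
   q11   q16  q11 
   q12   q10  q17 
   q13   q12   q7 
   q14   q14  q18 
   q15   q19  q15 
   q16   q14  q20 
   q17   q16  q11 
   q18   q19  q18 
   q19   q14  q21 
 * q20   q19  q15 
   q21   q19  q18 
(> = start, * = accepting)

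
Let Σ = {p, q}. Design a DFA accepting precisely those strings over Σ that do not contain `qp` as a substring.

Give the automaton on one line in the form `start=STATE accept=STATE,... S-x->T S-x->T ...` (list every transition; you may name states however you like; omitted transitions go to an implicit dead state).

start=S0 accept=S0,S1 S0-p->S0 S0-q->S1 S1-p->S2 S1-q->S1 S2-p->S2 S2-q->S2

Track partial matches of the forbidden pattern `qp`. State S2 is a dead state reached once `qp` has occurred; every other state accepts. S0 means no part of `qp` is currently matched.
3 states suffice.
        p   q  
>* S0   S0  S1 
 * S1   S2  S1 
   S2   S2  S2 
(> = start, * = accepting)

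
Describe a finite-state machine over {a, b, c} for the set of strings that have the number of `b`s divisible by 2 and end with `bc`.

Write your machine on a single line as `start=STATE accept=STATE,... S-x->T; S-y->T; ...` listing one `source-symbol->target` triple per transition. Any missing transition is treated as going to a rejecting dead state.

Build one automaton per condition and run them in lockstep. The first has 2 states tracking the count of `b`s modulo 2; the second has 3 states tracking how much of the suffix `bc` has currently been matched. A product state is a pair (one from each), accepting exactly when both do. Equivalent product states are then merged.
        a   b   c  
>  s0   s0  s1  s0 
   s1   s1  s2  s1 
   s2   s0  s1  s3 
 * s3   s0  s1  s0 
(> = start, * = accepting)

start=s0; accept=s3; s0-a->s0; s0-b->s1; s0-c->s0; s1-a->s1; s1-b->s2; s1-c->s1; s2-a->s0; s2-b->s1; s2-c->s3; s3-a->s0; s3-b->s1; s3-c->s0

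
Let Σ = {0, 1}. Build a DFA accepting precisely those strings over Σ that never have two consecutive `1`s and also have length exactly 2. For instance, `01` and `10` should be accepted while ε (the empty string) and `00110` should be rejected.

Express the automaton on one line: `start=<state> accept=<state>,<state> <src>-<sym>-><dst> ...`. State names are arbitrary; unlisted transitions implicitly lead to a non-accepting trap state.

Run two small machines in parallel and take their product. One (3 states) tracks partial matches of the forbidden pattern `11`; the other (4 states) tracks the input length, saturating at 3. Each combined state is a pair, one component from each; accept when both components accept. Minimizing collapses redundant product states.
A 5-state machine:
        0   1  
>  s0   s1  s2 
   s1   s3  s3 
   s2   s3  s4 
 * s3   s4  s4 
   s4   s4  s4 
(> = start, * = accepting)

start=s0 accept=s3 s0-0->s1 s0-1->s2 s1-0->s3 s1-1->s3 s2-0->s3 s2-1->s4 s3-0->s4 s3-1->s4 s4-0->s4 s4-1->s4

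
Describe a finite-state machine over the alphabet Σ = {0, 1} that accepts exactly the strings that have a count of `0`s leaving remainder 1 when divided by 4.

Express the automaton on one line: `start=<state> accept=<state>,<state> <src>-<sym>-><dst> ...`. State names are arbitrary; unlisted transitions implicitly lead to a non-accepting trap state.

The only thing that matters is how many `0`s have appeared, reduced mod 4. Use one state per residue: q0 for 0, …, q3 for 3. Reading `0` moves to the next residue; anything else stays put. q1 is accepting.
With 4 states:
        0   1  
>  q0   q1  q0 
 * q1   q2  q1 
   q2   q3  q2 
   q3   q0  q3 
(> = start, * = accepting)

start=q0 accept=q1 q0-0->q1 q0-1->q0 q1-0->q2 q1-1->q1 q2-0->q3 q2-1->q2 q3-0->q0 q3-1->q3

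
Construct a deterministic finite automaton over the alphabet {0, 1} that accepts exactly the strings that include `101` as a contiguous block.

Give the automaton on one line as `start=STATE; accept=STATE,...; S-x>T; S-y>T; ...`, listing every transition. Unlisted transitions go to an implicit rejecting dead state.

start=q0; accept=q3; q0-0>q0; q0-1>q1; q1-0>q2; q1-1>q1; q2-0>q0; q2-1>q3; q3-0>q3; q3-1>q3

States q0..q2 record the length of the longest prefix of `101` that matches the current input suffix. Reaching q3 means `101` has been seen, and we stay there forever. Accept from q3.
4 states suffice.
        0   1  
>  q0   q0  q1 
   q1   q2  q1 
   q2   q0  q3 
 * q3   q3  q3 
(> = start, * = accepting)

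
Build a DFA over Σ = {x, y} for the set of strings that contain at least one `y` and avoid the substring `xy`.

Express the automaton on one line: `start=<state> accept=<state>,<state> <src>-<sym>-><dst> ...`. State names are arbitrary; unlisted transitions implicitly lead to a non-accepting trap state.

Build one automaton per condition and run them in lockstep. One (3 states) tracks the count of `y`s, saturating at 2; the other (3 states) tracks partial matches of the forbidden pattern `xy`. Each combined state is a pair, one component from each; accept when both components accept. Minimizing collapses redundant product states.
A 4-state machine:
       x  y 
>  A   B  C 
   B   B  B 
 * C   D  C 
 * D   D  B 
(> = start, * = accepting)

start=A accept=C,D A-x->B A-y->C B-x->B B-y->B C-x->D C-y->C D-x->D D-y->B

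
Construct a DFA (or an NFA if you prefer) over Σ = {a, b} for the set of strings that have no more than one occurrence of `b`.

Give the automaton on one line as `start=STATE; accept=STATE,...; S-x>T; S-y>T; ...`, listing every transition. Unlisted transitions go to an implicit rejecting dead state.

start=S0; accept=S0,S1; S0-a>S0; S0-b>S1; S1-a>S1; S1-b>S2; S2-a>S2; S2-b>S2

Count `b`s, saturating at 2: state S0 means no `b` yet, S1 means one `b` seen, S2 means more than one. Each `b` increments (capped at S2); other symbols loop. Accept from {S0, S1}.
        a   b  
>* S0   S0  S1 
 * S1   S1  S2 
   S2   S2  S2 
(> = start, * = accepting)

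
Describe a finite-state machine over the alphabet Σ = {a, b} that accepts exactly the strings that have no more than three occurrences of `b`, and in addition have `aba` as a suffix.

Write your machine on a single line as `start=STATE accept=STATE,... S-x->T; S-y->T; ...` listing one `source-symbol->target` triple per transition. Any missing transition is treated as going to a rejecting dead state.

Build one automaton per condition and run them in lockstep. One (5 states) tracks the count of `b`s, saturating at 4; the other (4 states) tracks how much of the suffix `aba` has currently been matched. Each combined state is a pair, one component from each; accept when both components accept.
An 18-state machine:
          a    b  
>  q0     q1   q2 
   q1     q1   q3 
   q2     q4   q5 
   q3     q6   q5 
   q4     q4   q7 
   q5     q8   q9 
 * q6     q4   q7 
   q7    q10   q9 
   q8     q8  q11 
   q9    q12  q13 
 * q10    q8  q11 
   q11   q14  q13 
   q12   q12  q15 
   q13   q16  q13 
 * q14   q12  q15 
   q15   q17  q13 
   q16   q16  q15 
   q17   q16  q15 
(> = start, * = accepting)

start=q0; accept=q6,q10,q14; q0-a->q1; q0-b->q2; q1-a->q1; q1-b->q3; q2-a->q4; q2-b->q5; q3-a->q6; q3-b->q5; q4-a->q4; q4-b->q7; q5-a->q8; q5-b->q9; q6-a->q4; q6-b->q7; q7-a->q10; q7-b->q9; q8-a->q8; q8-b->q11; q9-a->q12; q9-b->q13; q10-a->q8; q10-b->q11; q11-a->q14; q11-b->q13; q12-a->q12; q12-b->q15; q13-a->q16; q13-b->q13; q14-a->q12; q14-b->q15; q15-a->q17; q15-b->q13; q16-a->q16; q16-b->q15; q17-a->q16; q17-b->q15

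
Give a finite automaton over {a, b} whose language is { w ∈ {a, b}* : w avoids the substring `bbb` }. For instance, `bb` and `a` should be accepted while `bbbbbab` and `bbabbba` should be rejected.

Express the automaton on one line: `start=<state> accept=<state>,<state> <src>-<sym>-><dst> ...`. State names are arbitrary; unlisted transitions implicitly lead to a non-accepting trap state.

start=s0 accept=s0,s1,s2 s0-a->s0 s0-b->s1 s1-a->s0 s1-b->s2 s2-a->s0 s2-b->s3 s3-a->s3 s3-b->s3

This is the complement of 'contains `bbb`'. Use the same substring-matching states — s0 through s3 holding how much of `bbb` has just been matched — but flip the accepting set: everything except the trap s3 accepts.
With 4 states:
        a   b  
>* s0   s0  s1 
 * s1   s0  s2 
 * s2   s0  s3 
   s3   s3  s3 
(> = start, * = accepting)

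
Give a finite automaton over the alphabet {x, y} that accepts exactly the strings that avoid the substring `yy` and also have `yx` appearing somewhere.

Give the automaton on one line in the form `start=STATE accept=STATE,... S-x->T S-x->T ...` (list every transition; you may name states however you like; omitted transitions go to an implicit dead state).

start=q0 accept=q2,q4 q0-x->q0 q0-y->q1 q1-x->q2 q1-y->q3 q2-x->q2 q2-y->q4 q3-x->q3 q3-y->q3 q4-x->q2 q4-y->q3

Build one automaton per condition and run them in lockstep. One (3 states) tracks partial matches of the forbidden pattern `yy`; the other (3 states) tracks whether and how much of `yx` has been seen. Each combined state is a pair, one component from each; accept when both components accept. Minimizing collapses redundant product states.
A 5-state machine:
        x   y  
>  q0   q0  q1 
   q1   q2  q3 
 * q2   q2  q4 
   q3   q3  q3 
 * q4   q2  q3 
(> = start, * = accepting)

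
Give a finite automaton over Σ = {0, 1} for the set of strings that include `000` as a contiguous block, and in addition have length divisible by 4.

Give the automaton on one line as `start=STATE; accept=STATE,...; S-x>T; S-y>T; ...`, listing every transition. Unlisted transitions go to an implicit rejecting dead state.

Build one automaton per condition and run them in lockstep. One (4 states) tracks whether and how much of `000` has been seen; the other (4 states) tracks the input length modulo 4. Each combined state is a pair, one component from each; accept when both components accept.
16 states suffice.
          0    1  
>  s0     s1   s2 
   s1     s3   s4 
   s2     s5   s4 
   s3     s6   s7 
   s4     s8   s7 
   s5     s9   s7 
   s6    s10  s10 
   s7    s11   s0 
   s8    s12   s0 
   s9    s10   s0 
 * s10   s13  s13 
   s11   s14   s2 
   s12   s13   s2 
   s13   s15  s15 
   s14   s15   s4 
   s15    s6   s6 
(> = start, * = accepting)

start=s0; accept=s10; s0-0>s1; s0-1>s2; s1-0>s3; s1-1>s4; s2-0>s5; s2-1>s4; s3-0>s6; s3-1>s7; s4-0>s8; s4-1>s7; s5-0>s9; s5-1>s7; s6-0>s10; s6-1>s10; s7-0>s11; s7-1>s0; s8-0>s12; s8-1>s0; s9-0>s10; s9-1>s0; s10-0>s13; s10-1>s13; s11-0>s14; s11-1>s2; s12-0>s13; s12-1>s2; s13-0>s15; s13-1>s15; s14-0>s15; s14-1>s4; s15-0>s6; s15-1>s6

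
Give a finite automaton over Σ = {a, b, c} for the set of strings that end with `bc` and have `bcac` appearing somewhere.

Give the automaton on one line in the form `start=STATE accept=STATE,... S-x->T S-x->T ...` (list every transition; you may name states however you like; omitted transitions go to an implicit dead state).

Handle the two conditions separately and then intersect. One (3 states) tracks how much of the suffix `bc` has currently been matched; the other (5 states) tracks whether and how much of `bcac` has been seen. Each combined state is a pair, one component from each; accept when both components accept.
A 7-state machine:
        a   b   c  
>  S0   S0  S1  S0 
   S1   S0  S1  S2 
   S2   S3  S1  S0 
   S3   S0  S1  S4 
   S4   S4  S5  S4 
   S5   S4  S5  S6 
 * S6   S4  S5  S4 
(> = start, * = accepting)

start=S0 accept=S6 S0-a->S0 S0-b->S1 S0-c->S0 S1-a->S0 S1-b->S1 S1-c->S2 S2-a->S3 S2-b->S1 S2-c->S0 S3-a->S0 S3-b->S1 S3-c->S4 S4-a->S4 S4-b->S5 S4-c->S4 S5-a->S4 S5-b->S5 S5-c->S6 S6-a->S4 S6-b->S5 S6-c->S4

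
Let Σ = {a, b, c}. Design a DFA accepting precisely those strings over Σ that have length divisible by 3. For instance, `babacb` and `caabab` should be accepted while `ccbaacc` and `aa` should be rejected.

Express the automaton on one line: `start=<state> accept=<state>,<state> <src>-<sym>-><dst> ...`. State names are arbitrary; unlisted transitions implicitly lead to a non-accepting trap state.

Count input length modulo 3: every symbol advances one step around the cycle q0 → q1 → q2 → q0. Accept at q0.
        a   b   c  
>* q0   q1  q1  q1 
   q1   q2  q2  q2 
   q2   q0  q0  q0 
(> = start, * = accepting)

start=q0 accept=q0 q0-a->q1 q0-b->q1 q0-c->q1 q1-a->q2 q1-b->q2 q1-c->q2 q2-a->q0 q2-b->q0 q2-c->q0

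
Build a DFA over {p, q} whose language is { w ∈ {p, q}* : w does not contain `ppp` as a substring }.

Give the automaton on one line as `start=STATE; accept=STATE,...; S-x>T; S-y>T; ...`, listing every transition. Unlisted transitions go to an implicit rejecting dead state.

This is the complement of 'contains `ppp`'. Use the same substring-matching states — S0 through S3 holding how much of `ppp` has just been matched — but flip the accepting set: everything except the trap S3 accepts.
        p   q  
>* S0   S1  S0 
 * S1   S2  S0 
 * S2   S3  S0 
   S3   S3  S3 
(> = start, * = accepting)

start=S0; accept=S0,S1,S2; S0-p>S1; S0-q>S0; S1-p>S2; S1-q>S0; S2-p>S3; S2-q>S0; S3-p>S3; S3-q>S3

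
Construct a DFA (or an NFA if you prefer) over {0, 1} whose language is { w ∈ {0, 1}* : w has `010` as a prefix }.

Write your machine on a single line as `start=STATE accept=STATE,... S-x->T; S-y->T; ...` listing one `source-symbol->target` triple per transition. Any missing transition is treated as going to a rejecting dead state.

Check the first 3 symbols one by one: s0 through s2 record how many have matched `010` so far; any wrong symbol goes to the dead state s4. After all 3 match we enter the accepting sink s3.
        0   1  
>  s0   s1  s4 
   s1   s4  s2 
   s2   s3  s4 
 * s3   s3  s3 
   s4   s4  s4 
(> = start, * = accepting)

start=s0; accept=s3; s0-0->s1; s0-1->s4; s1-0->s4; s1-1->s2; s2-0->s3; s2-1->s4; s3-0->s3; s3-1->s3; s4-0->s4; s4-1->s4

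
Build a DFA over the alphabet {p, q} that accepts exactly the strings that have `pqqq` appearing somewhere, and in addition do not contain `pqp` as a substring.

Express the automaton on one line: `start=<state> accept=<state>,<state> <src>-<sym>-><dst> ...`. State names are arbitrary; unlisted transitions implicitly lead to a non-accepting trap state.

start=s0 accept=s5,s6,s7 s0-p->s1 s0-q->s0 s1-p->s1 s1-q->s2 s2-p->s3 s2-q->s4 s3-p->s3 s3-q->s3 s4-p->s1 s4-q->s5 s5-p->s6 s5-q->s5 s6-p->s6 s6-q->s7 s7-p->s3 s7-q->s5

Handle the two conditions separately and then intersect. One (5 states) tracks whether and how much of `pqqq` has been seen; the other (4 states) tracks partial matches of the forbidden pattern `pqp`. Each combined state is a pair, one component from each; accept when both components accept. Equivalent product states are then merged.
8 states suffice.
        p   q  
>  s0   s1  s0 
   s1   s1  s2 
   s2   s3  s4 
   s3   s3  s3 
   s4   s1  s5 
 * s5   s6  s5 
 * s6   s6  s7 
 * s7   s3  s5 
(> = start, * = accepting)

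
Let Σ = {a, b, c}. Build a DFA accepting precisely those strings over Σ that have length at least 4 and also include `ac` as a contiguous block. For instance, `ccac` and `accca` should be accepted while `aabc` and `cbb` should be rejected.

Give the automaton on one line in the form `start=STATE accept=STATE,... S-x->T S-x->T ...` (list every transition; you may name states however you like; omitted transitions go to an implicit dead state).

Handle the two conditions separately and then intersect. The first has 6 states tracking the input length, saturating at 5; the second has 3 states tracking whether and how much of `ac` has been seen. A product state is a pair (one from each), accepting exactly when both do. Equivalent product states are then merged.
9 states suffice.
        a   b   c  
>  S0   S1  S2  S2 
   S1   S3  S4  S5 
   S2   S3  S4  S4 
   S3   S6  S4  S7 
   S4   S6  S4  S4 
   S5   S7  S7  S7 
   S6   S6  S4  S8 
   S7   S8  S8  S8 
 * S8   S8  S8  S8 
(> = start, * = accepting)

start=S0 accept=S8 S0-a->S1 S0-b->S2 S0-c->S2 S1-a->S3 S1-b->S4 S1-c->S5 S2-a->S3 S2-b->S4 S2-c->S4 S3-a->S6 S3-b->S4 S3-c->S7 S4-a->S6 S4-b->S4 S4-c->S4 S5-a->S7 S5-b->S7 S5-c->S7 S6-a->S6 S6-b->S4 S6-c->S8 S7-a->S8 S7-b->S8 S7-c->S8 S8-a->S8 S8-b->S8 S8-c->S8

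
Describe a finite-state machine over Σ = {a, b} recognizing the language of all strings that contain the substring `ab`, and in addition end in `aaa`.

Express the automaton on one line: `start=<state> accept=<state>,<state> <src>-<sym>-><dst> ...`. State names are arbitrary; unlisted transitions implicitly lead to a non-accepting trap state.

Build one automaton per condition and run them in lockstep. One (3 states) tracks whether and how much of `ab` has been seen; the other (4 states) tracks how much of the suffix `aaa` has currently been matched. Each combined state is a pair, one component from each; accept when both components accept.
8 states suffice.
        a   b  
>  q0   q1  q0 
   q1   q2  q3 
   q2   q4  q3 
   q3   q5  q3 
   q4   q4  q3 
   q5   q6  q3 
   q6   q7  q3 
 * q7   q7  q3 
(> = start, * = accepting)

start=q0 accept=q7 q0-a->q1 q0-b->q0 q1-a->q2 q1-b->q3 q2-a->q4 q2-b->q3 q3-a->q5 q3-b->q3 q4-a->q4 q4-b->q3 q5-a->q6 q5-b->q3 q6-a->q7 q6-b->q3 q7-a->q7 q7-b->q3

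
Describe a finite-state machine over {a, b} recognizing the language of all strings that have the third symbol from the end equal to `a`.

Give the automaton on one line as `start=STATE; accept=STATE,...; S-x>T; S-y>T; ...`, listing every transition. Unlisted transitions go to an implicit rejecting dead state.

A DFA must remember the last 3 symbols (since which symbol is third-to-last isn't known until the input ends). Use one state per possible window of the last ≤3 symbols; accept from those whose window starts with `a`.
15 states suffice.
          a    b  
>  q0     q1   q2 
   q1     q3   q4 
   q2     q5   q6 
   q3     q7   q8 
   q4     q9  q10 
   q5    q11  q12 
   q6    q13  q14 
 * q7     q7   q8 
 * q8     q9  q10 
 * q9    q11  q12 
 * q10   q13  q14 
   q11    q7   q8 
   q12    q9  q10 
   q13   q11  q12 
   q14   q13  q14 
(> = start, * = accepting)

start=q0; accept=q7,q8,q9,q10; q0-a>q1; q0-b>q2; q1-a>q3; q1-b>q4; q2-a>q5; q2-b>q6; q3-a>q7; q3-b>q8; q4-a>q9; q4-b>q10; q5-a>q11; q5-b>q12; q6-a>q13; q6-b>q14; q7-a>q7; q7-b>q8; q8-a>q9; q8-b>q10; q9-a>q11; q9-b>q12; q10-a>q13; q10-b>q14; q11-a>q7; q11-b>q8; q12-a>q9; q12-b>q10; q13-a>q11; q13-b>q12; q14-a>q13; q14-b>q14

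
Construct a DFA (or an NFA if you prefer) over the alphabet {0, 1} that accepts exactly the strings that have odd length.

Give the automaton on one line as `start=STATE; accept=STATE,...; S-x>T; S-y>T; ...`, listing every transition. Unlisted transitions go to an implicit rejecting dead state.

start=q0; accept=q1; q0-0>q1; q0-1>q1; q1-0>q0; q1-1>q0

Only the length mod 2 matters, so use a 2-cycle: from any state, every input symbol moves to the next state, wrapping q1 back to q0. Mark q1 accepting.
A 2-state machine:
        0   1  
>  q0   q1  q1 
 * q1   q0  q0 
(> = start, * = accepting)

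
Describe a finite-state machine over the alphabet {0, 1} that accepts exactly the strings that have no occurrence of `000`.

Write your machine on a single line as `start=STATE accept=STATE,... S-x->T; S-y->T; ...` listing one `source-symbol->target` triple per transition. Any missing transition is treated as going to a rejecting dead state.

This is the complement of 'contains `000`'. Use the same substring-matching states — s0 through s3 holding how much of `000` has just been matched — but flip the accepting set: everything except the trap s3 accepts.
        0   1  
>* s0   s1  s0 
 * s1   s2  s0 
 * s2   s3  s0 
   s3   s3  s3 
(> = start, * = accepting)

start=s0; accept=s0,s1,s2; s0-0->s1; s0-1->s0; s1-0->s2; s1-1->s0; s2-0->s3; s2-1->s0; s3-0->s3; s3-1->s3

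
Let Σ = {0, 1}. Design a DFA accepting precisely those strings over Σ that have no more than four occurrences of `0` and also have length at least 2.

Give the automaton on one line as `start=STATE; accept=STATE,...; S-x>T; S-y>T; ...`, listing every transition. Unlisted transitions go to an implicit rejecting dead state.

Build one automaton per condition and run them in lockstep. One (6 states) tracks the count of `0`s, saturating at 5; the other (4 states) tracks the input length, saturating at 3. Each combined state is a pair, one component from each; accept when both components accept. After merging equivalent states the machine shrinks.
A 9-state machine:
        0   1  
>  q0   q1  q2 
   q1   q3  q4 
   q2   q4  q5 
 * q3   q6  q3 
 * q4   q3  q4 
 * q5   q4  q5 
 * q6   q7  q6 
 * q7   q8  q7 
   q8   q8  q8 
(> = start, * = accepting)

start=q0; accept=q3,q4,q5,q6,q7; q0-0>q1; q0-1>q2; q1-0>q3; q1-1>q4; q2-0>q4; q2-1>q5; q3-0>q6; q3-1>q3; q4-0>q3; q4-1>q4; q5-0>q4; q5-1>q5; q6-0>q7; q6-1>q6; q7-0>q8; q7-1>q7; q8-0>q8; q8-1>q8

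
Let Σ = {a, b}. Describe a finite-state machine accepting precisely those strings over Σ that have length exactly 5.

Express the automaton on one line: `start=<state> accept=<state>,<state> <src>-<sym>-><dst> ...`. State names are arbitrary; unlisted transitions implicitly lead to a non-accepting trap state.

We only need to distinguish lengths 0, 1, …, 5, and '>5'. Chain S0 → S1 → S2 → S3 → S4 → S5 → S6 on every symbol, with S6 looping. Accepting states: {S5}.
7 states suffice.
        a   b  
>  S0   S1  S1 
   S1   S2  S2 
   S2   S3  S3 
   S3   S4  S4 
   S4   S5  S5 
 * S5   S6  S6 
   S6   S6  S6 
(> = start, * = accepting)

start=S0 accept=S5 S0-a->S1 S0-b->S1 S1-a->S2 S1-b->S2 S2-a->S3 S2-b->S3 S3-a->S4 S3-b->S4 S4-a->S5 S4-b->S5 S5-a->S6 S5-b->S6 S6-a->S6 S6-b->S6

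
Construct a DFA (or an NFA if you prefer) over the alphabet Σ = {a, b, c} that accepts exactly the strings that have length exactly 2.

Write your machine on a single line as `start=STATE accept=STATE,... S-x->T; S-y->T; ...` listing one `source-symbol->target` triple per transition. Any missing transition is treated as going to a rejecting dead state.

Count input length up to 3: every symbol moves from s0 toward s3, which means 'more than 2' and absorbs. Accept from {s2}.
A 4-state machine:
        a   b   c  
>  s0   s1  s1  s1 
   s1   s2  s2  s2 
 * s2   s3  s3  s3 
   s3   s3  s3  s3 
(> = start, * = accepting)

start=s0; accept=s2; s0-a->s1; s0-b->s1; s0-c->s1; s1-a->s2; s1-b->s2; s1-c->s2; s2-a->s3; s2-b->s3; s2-c->s3; s3-a->s3; s3-b->s3; s3-c->s3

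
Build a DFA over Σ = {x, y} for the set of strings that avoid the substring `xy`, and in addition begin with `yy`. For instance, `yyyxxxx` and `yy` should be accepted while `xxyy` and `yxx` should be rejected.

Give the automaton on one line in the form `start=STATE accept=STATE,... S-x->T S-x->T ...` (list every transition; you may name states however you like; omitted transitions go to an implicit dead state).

Run two small machines in parallel and take their product. One (3 states) tracks partial matches of the forbidden pattern `xy`; the other (4 states) tracks whether the input so far still matches the prefix `yy`. Each combined state is a pair, one component from each; accept when both components accept.
        x   y  
>  S0   S1  S2 
   S1   S1  S3 
   S2   S1  S4 
   S3   S3  S3 
 * S4   S5  S4 
 * S5   S5  S6 
   S6   S6  S6 
(> = start, * = accepting)

start=S0 accept=S4,S5 S0-x->S1 S0-y->S2 S1-x->S1 S1-y->S3 S2-x->S1 S2-y->S4 S3-x->S3 S3-y->S3 S4-x->S5 S4-y->S4 S5-x->S5 S5-y->S6 S6-x->S6 S6-y->S6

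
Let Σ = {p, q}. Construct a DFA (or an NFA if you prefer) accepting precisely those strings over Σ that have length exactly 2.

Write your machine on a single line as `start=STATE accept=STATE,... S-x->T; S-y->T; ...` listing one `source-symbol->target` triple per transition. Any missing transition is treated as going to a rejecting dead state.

We only need to distinguish lengths 0, 1, …, 2, and '>2'. Chain S0 → S1 → S2 → S3 on every symbol, with S3 looping. Accepting states: {S2}.
        p   q  
>  S0   S1  S1 
   S1   S2  S2 
 * S2   S3  S3 
   S3   S3  S3 
(> = start, * = accepting)

start=S0; accept=S2; S0-p->S1; S0-q->S1; S1-p->S2; S1-q->S2; S2-p->S3; S2-q->S3; S3-p->S3; S3-q->S3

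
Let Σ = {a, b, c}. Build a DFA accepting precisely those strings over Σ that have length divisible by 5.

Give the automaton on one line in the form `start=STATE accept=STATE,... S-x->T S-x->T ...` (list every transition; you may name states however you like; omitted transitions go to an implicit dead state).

Only the length mod 5 matters, so use a 5-cycle: from any state, every input symbol moves to the next state, wrapping q4 back to q0. Mark q0 accepting.
With 5 states:
        a   b   c  
>* q0   q1  q1  q1 
   q1   q2  q2  q2 
   q2   q3  q3  q3 
   q3   q4  q4  q4 
   q4   q0  q0  q0 
(> = start, * = accepting)

start=q0 accept=q0 q0-a->q1 q0-b->q1 q0-c->q1 q1-a->q2 q1-b->q2 q1-c->q2 q2-a->q3 q2-b->q3 q2-c->q3 q3-a->q4 q3-b->q4 q3-c->q4 q4-a->q0 q4-b->q0 q4-c->q0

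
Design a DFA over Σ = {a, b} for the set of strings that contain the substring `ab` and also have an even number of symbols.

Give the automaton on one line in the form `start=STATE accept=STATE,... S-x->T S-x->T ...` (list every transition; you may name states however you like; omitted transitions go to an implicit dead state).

Run two small machines in parallel and take their product. One (3 states) tracks whether and how much of `ab` has been seen; the other (2 states) tracks the input length modulo 2. Each combined state is a pair, one component from each; accept when both components accept.
With 6 states:
        a   b  
>  s0   s1  s2 
   s1   s3  s4 
   s2   s3  s0 
   s3   s1  s5 
 * s4   s5  s5 
   s5   s4  s4 
(> = start, * = accepting)

start=s0 accept=s4 s0-a->s1 s0-b->s2 s1-a->s3 s1-b->s4 s2-a->s3 s2-b->s0 s3-a->s1 s3-b->s5 s4-a->s5 s4-b->s5 s5-a->s4 s5-b->s4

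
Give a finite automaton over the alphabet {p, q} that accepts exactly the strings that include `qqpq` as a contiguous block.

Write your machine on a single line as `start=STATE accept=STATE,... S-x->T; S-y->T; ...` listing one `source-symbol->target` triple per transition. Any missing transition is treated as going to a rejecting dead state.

States S0..S3 record the length of the longest prefix of `qqpq` that matches the current input suffix. Reaching S4 means `qqpq` has been seen, and we stay there forever. Accept from S4.
        p   q  
>  S0   S0  S1 
   S1   S0  S2 
   S2   S3  S2 
   S3   S0  S4 
 * S4   S4  S4 
(> = start, * = accepting)

start=S0; accept=S4; S0-p->S0; S0-q->S1; S1-p->S0; S1-q->S2; S2-p->S3; S2-q->S2; S3-p->S0; S3-q->S4; S4-p->S4; S4-q->S4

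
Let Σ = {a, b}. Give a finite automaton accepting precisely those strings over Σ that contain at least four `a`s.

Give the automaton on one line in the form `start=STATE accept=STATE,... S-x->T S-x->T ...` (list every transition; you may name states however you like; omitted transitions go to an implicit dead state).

start=S0 accept=S4,S5 S0-a->S1 S0-b->S0 S1-a->S2 S1-b->S1 S2-a->S3 S2-b->S2 S3-a->S4 S3-b->S3 S4-a->S5 S4-b->S4 S5-a->S5 S5-b->S5

Only the number of `a`s matters, and only up to 5. Make a chain S0 → S1 → S2 → S3 → S4 → S5 advanced by each `a` (with S5 absorbing); every other symbol self-loops. The accepting set is {S4, S5}.
A 6-state machine:
        a   b  
>  S0   S1  S0 
   S1   S2  S1 
   S2   S3  S2 
   S3   S4  S3 
 * S4   S5  S4 
 * S5   S5  S5 
(> = start, * = accepting)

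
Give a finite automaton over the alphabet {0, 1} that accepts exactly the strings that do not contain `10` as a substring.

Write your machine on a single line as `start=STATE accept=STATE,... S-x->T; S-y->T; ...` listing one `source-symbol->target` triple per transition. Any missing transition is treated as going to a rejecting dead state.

This is the complement of 'contains `10`'. Use the same substring-matching states — q0 through q2 holding how much of `10` has just been matched — but flip the accepting set: everything except the trap q2 accepts.
A 3-state machine:
        0   1  
>* q0   q0  q1 
 * q1   q2  q1 
   q2   q2  q2 
(> = start, * = accepting)

start=q0; accept=q0,q1; q0-0->q0; q0-1->q1; q1-0->q2; q1-1->q1; q2-0->q2; q2-1->q2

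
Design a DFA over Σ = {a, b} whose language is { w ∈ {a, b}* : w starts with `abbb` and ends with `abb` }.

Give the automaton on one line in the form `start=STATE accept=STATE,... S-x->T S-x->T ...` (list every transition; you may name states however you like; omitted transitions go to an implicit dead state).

start=s0 accept=s8 s0-a->s1 s0-b->s2 s1-a->s2 s1-b->s3 s2-a->s2 s2-b->s2 s3-a->s2 s3-b->s4 s4-a->s2 s4-b->s5 s5-a->s6 s5-b->s5 s6-a->s6 s6-b->s7 s7-a->s6 s7-b->s8 s8-a->s6 s8-b->s5

Build one automaton per condition and run them in lockstep. The first has 6 states tracking whether the input so far still matches the prefix `abbb`; the second has 4 states tracking how much of the suffix `abb` has currently been matched. A product state is a pair (one from each), accepting exactly when both do. Equivalent product states are then merged.
9 states suffice.
        a   b  
>  s0   s1  s2 
   s1   s2  s3 
   s2   s2  s2 
   s3   s2  s4 
   s4   s2  s5 
   s5   s6  s5 
   s6   s6  s7 
   s7   s6  s8 
 * s8   s6  s5 
(> = start, * = accepting)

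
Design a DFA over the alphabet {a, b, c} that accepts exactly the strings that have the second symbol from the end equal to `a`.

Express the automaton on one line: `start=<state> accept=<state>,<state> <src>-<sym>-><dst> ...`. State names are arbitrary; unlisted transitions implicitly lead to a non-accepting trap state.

Because acceptance depends on a position counted from the end, the machine has to buffer the most recent 2 symbols. Make each state the string of the last up-to-2 symbols read; on input `x` shift the window left and append `x`. Accept when the buffered window has length 2 and begins with `a`.
          a    b    c  
>  q0     q1   q2   q3 
   q1     q4   q5   q6 
   q2     q7   q8   q9 
   q3    q10  q11  q12 
 * q4     q4   q5   q6 
 * q5     q7   q8   q9 
 * q6    q10  q11  q12 
   q7     q4   q5   q6 
   q8     q7   q8   q9 
   q9    q10  q11  q12 
   q10    q4   q5   q6 
   q11    q7   q8   q9 
   q12   q10  q11  q12 
(> = start, * = accepting)

start=q0 accept=q4,q5,q6 q0-a->q1 q0-b->q2 q0-c->q3 q1-a->q4 q1-b->q5 q1-c->q6 q2-a->q7 q2-b->q8 q2-c->q9 q3-a->q10 q3-b->q11 q3-c->q12 q4-a->q4 q4-b->q5 q4-c->q6 q5-a->q7 q5-b->q8 q5-c->q9 q6-a->q10 q6-b->q11 q6-c->q12 q7-a->q4 q7-b->q5 q7-c->q6 q8-a->q7 q8-b->q8 q8-c->q9 q9-a->q10 q9-b->q11 q9-c->q12 q10-a->q4 q10-b->q5 q10-c->q6 q11-a->q7 q11-b->q8 q11-c->q9 q12-a->q10 q12-b->q11 q12-c->q12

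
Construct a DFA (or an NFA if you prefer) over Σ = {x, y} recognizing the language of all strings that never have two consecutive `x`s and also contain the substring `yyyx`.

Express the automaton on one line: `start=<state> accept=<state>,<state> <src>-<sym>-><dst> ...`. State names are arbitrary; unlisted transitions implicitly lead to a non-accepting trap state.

start=A accept=G,H A-x->B A-y->C B-x->D B-y->C C-x->B C-y->E D-x->D D-y->D E-x->B E-y->F F-x->G F-y->F G-x->D G-y->H H-x->G H-y->H

Handle the two conditions separately and then intersect. The first has 3 states tracking partial matches of the forbidden pattern `xx`; the second has 5 states tracking whether and how much of `yyyx` has been seen. A product state is a pair (one from each), accepting exactly when both do. After merging equivalent states the machine shrinks.
       x  y 
>  A   B  C 
   B   D  C 
   C   B  E 
   D   D  D 
   E   B  F 
   F   G  F 
 * G   D  H 
 * H   G  H 
(> = start, * = accepting)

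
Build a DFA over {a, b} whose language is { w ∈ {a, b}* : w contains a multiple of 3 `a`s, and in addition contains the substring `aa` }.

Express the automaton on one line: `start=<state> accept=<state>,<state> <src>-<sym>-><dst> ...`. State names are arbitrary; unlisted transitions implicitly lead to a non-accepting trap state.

start=s0 accept=s4 s0-a->s1 s0-b->s0 s1-a->s2 s1-b->s3 s2-a->s4 s2-b->s2 s3-a->s5 s3-b->s3 s4-a->s6 s4-b->s4 s5-a->s4 s5-b->s7 s6-a->s2 s6-b->s6 s7-a->s8 s7-b->s7 s8-a->s6 s8-b->s0

Handle the two conditions separately and then intersect. One (3 states) tracks the count of `a`s modulo 3; the other (3 states) tracks whether and how much of `aa` has been seen. Each combined state is a pair, one component from each; accept when both components accept.
9 states suffice.
        a   b  
>  s0   s1  s0 
   s1   s2  s3 
   s2   s4  s2 
   s3   s5  s3 
 * s4   s6  s4 
   s5   s4  s7 
   s6   s2  s6 
   s7   s8  s7 
   s8   s6  s0 
(> = start, * = accepting)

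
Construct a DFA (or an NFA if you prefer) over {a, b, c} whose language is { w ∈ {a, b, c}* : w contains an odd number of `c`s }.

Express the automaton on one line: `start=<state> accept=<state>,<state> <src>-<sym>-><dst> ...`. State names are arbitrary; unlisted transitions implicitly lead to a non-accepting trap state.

Keep the running count of `c`s modulo 2: each `c` advances along the cycle S0 → S1 → S0 while other symbols loop. Accept at S1.
2 states suffice.
        a   b   c  
>  S0   S0  S0  S1 
 * S1   S1  S1  S0 
(> = start, * = accepting)

start=S0 accept=S1 S0-a->S0 S0-b->S0 S0-c->S1 S1-a->S1 S1-b->S1 S1-c->S0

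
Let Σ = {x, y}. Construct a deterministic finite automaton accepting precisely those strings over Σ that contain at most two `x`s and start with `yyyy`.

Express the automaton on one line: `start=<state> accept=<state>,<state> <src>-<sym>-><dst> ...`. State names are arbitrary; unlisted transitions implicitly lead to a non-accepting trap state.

start=A accept=F,G,H A-x->B A-y->C B-x->B B-y->B C-x->B C-y->D D-x->B D-y->E E-x->B E-y->F F-x->G F-y->F G-x->H G-y->G H-x->B H-y->H

Handle the two conditions separately and then intersect. The first has 4 states tracking the count of `x`s, saturating at 3; the second has 6 states tracking whether the input so far still matches the prefix `yyyy`. A product state is a pair (one from each), accepting exactly when both do. Equivalent product states are then merged.
An 8-state machine:
       x  y 
>  A   B  C 
   B   B  B 
   C   B  D 
   D   B  E 
   E   B  F 
 * F   G  F 
 * G   H  G 
 * H   B  H 
(> = start, * = accepting)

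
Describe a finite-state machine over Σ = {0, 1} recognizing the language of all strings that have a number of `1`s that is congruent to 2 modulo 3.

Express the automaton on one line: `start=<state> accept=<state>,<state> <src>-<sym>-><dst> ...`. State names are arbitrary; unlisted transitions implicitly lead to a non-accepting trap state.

Keep the running count of `1`s modulo 3: each `1` advances along the cycle A → B → C → A while other symbols loop. Accept at C.
With 3 states:
       0  1 
>  A   A  B 
   B   B  C 
 * C   C  A 
(> = start, * = accepting)

start=A accept=C A-0->A A-1->B B-0->B B-1->C C-0->C C-1->A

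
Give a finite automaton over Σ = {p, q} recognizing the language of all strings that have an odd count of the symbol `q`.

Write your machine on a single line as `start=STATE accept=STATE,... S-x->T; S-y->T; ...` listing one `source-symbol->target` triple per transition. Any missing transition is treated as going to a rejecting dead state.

start=s0; accept=s1; s0-p->s0; s0-q->s1; s1-p->s1; s1-q->s0

Keep the running count of `q`s modulo 2: each `q` advances along the cycle s0 → s1 → s0 while other symbols loop. Accept at s1.
With 2 states:
        p   q  
>  s0   s0  s1 
 * s1   s1  s0 
(> = start, * = accepting)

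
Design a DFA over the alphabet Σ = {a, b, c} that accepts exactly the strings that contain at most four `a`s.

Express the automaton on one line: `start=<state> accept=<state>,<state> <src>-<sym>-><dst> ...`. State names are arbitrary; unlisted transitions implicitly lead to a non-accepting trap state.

start=q0 accept=q0,q1,q2,q3,q4 q0-a->q1 q0-b->q0 q0-c->q0 q1-a->q2 q1-b->q1 q1-c->q1 q2-a->q3 q2-b->q2 q2-c->q2 q3-a->q4 q3-b->q3 q3-c->q3 q4-a->q5 q4-b->q4 q4-c->q4 q5-a->q5 q5-b->q5 q5-c->q5

Only the number of `a`s matters, and only up to 5. Make a chain q0 → q1 → q2 → q3 → q4 → q5 advanced by each `a` (with q5 absorbing); every other symbol self-loops. The accepting set is {q0, q1, q2, q3, q4}.
6 states suffice.
        a   b   c  
>* q0   q1  q0  q0 
 * q1   q2  q1  q1 
 * q2   q3  q2  q2 
 * q3   q4  q3  q3 
 * q4   q5  q4  q4 
   q5   q5  q5  q5 
(> = start, * = accepting)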